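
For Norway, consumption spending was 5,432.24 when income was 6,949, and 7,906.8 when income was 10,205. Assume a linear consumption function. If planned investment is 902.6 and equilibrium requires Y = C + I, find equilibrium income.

MPC = (7906.8 − 5432.24)/(10205 − 6949) = 2474.56/3256 = 0.76
a = 5432.24 − 0.76(6949) = 151
Equilibrium: Y = 151 + 0.76Y + 902.6
0.24Y = 1053.6, so Y = 1053.6/0.24 = 4390

Y = 4390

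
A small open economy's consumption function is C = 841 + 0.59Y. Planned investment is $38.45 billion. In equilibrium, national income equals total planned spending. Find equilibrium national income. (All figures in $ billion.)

Y = 2145

Y = C + I = 841 + 0.59Y + 38.45
Y − 0.59Y = 879.45
0.41Y = 879.45, so Y = 879.45/0.41 = 2145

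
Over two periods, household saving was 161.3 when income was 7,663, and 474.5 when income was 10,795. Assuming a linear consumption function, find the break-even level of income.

Y = 6050

MPS = ΔS/ΔY = (474.5 − 161.3)/(10795 − 7663) = 313.2/3132 = 0.1
MPC = 1 − MPS = 0.9
From S(7663) = 161.3: −a + 0.1(7663) = 161.3, so a = 766.3 − 161.3 = 605
Break-even (S = 0): Y = a/MPS = 605/0.1 = 6050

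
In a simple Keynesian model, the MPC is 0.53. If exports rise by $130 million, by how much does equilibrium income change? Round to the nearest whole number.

The multiplier is 1/(1 − MPC) = 1/0.47.
ΔY = 130/0.47 = 276.60 ≈ 277

ΔY ≈ 277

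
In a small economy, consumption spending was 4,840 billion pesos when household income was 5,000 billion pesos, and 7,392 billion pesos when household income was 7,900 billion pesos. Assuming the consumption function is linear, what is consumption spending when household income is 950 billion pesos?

C = 1276

MPC = (7392 − 4840)/(7900 − 5000) = 2552/2900 = 0.88
a = 4840 − 0.88(5000) = 4840 − 4400 = 440
C = 440 + 0.88(950) = 440 + 836 = 1276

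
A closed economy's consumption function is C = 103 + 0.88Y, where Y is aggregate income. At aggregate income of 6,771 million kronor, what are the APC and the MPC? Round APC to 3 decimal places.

APC = 0.895; MPC = 0.88

MPC = 0.88 (the slope of the consumption function)
C = 103 + 0.88(6771) = 6061.48, so APC = 6061.48/6771 = 0.895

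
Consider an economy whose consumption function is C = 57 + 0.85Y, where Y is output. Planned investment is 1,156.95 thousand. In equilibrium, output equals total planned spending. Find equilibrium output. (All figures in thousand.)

Y = 8093

Y = C + I = 57 + 0.85Y + 1156.95
Y − 0.85Y = 1213.95
0.15Y = 1213.95, so Y = 1213.95/0.15 = 8093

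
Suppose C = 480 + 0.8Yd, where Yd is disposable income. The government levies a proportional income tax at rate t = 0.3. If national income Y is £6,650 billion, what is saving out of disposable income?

S = 451

Yd = (1 − 0.3)(6650) = 0.7(6650) = 4655
C = 480 + 0.8(4655) = 480 + 3724 = 4204
S = Yd − C = 4655 − 4204 = 451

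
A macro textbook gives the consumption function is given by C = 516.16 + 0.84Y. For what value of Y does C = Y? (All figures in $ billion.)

Y = 3226

At break-even, C = Y: 516.16 + 0.84Y = Y
0.16Y = 516.16, so Y = 516.16/0.16 = 3226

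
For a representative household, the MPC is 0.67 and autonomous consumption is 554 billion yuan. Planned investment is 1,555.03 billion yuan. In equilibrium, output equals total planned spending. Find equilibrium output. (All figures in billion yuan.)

Y = 6391

Y = C + I = 554 + 0.67Y + 1555.03
Y − 0.67Y = 2109.03
0.33Y = 2109.03, so Y = 2109.03/0.33 = 6391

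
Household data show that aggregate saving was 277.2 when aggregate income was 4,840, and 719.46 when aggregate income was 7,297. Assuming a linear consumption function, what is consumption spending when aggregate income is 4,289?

C = 4110.98

MPS = ΔS/ΔY = (719.46 − 277.2)/(7297 − 4840) = 442.26/2457 = 0.18
MPC = 1 − MPS = 0.82
Autonomous saving = 277.2 − 0.18(4840) = -594, so a = 594
C = 594 + 0.82(4289) = 594 + 3516.98 = 4110.98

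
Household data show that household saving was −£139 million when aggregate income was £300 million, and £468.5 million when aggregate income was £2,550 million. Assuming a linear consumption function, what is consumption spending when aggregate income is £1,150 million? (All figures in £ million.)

MPS = ΔS/ΔY = (468.5 − (-139))/(2550 − 300) = 607.5/2250 = 0.27
MPC = 1 − MPS = 0.73
Autonomous saving = -139 − 0.27(300) = -220, so a = 220
C = 220 + 0.73(1150) = 220 + 839.5 = 1059.5

C = 1059.5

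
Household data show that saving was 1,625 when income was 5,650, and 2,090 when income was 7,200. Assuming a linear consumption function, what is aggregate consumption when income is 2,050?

MPS = ΔS/ΔY = (2090 − 1625)/(7200 − 5650) = 465/1550 = 0.3
MPC = 1 − MPS = 0.7
Autonomous saving = 1625 − 0.3(5650) = -70, so a = 70
C = 70 + 0.7(2050) = 70 + 1435 = 1505

C = 1505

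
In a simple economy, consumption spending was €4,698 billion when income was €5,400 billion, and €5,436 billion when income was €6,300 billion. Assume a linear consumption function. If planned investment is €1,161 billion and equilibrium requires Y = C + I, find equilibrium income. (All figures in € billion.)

MPC = (5436 − 4698)/(6300 − 5400) = 738/900 = 0.82
a = 4698 − 0.82(5400) = 270
Equilibrium: Y = 270 + 0.82Y + 1161
0.18Y = 1431, so Y = 1431/0.18 = 7950

Y = 7950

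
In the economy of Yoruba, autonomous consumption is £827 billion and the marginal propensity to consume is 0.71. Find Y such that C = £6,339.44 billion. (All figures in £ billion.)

827 + 0.71Y = 6339.44
0.71Y = 5512.44, so Y = 5512.44/0.71 = 7764

Y = 7764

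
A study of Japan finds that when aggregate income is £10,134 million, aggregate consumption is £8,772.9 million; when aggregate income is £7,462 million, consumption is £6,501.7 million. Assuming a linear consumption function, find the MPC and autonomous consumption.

MPC = 0.85; a = 159

MPC = ΔC/ΔY = (8772.9 − 6501.7)/(10134 − 7462) = 2271.2/2672 = 0.85
a = C − MPC·Y = 6501.7 − 0.85(7462) = 6501.7 − 6342.7 = 159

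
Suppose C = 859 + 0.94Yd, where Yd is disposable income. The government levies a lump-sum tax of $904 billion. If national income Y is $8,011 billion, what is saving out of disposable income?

S = -432.58

Yd = Y − T = 8011 − 904 = 7107
C = 859 + 0.94(7107) = 859 + 6680.58 = 7539.58
S = Yd − C = 7107 − 7539.58 = -432.58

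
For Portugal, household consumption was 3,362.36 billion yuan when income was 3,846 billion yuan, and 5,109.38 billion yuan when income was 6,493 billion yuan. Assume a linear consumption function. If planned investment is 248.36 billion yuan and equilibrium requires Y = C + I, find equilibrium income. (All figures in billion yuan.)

MPC = (5109.38 − 3362.36)/(6493 − 3846) = 1747.02/2647 = 0.66
a = 3362.36 − 0.66(3846) = 824
Equilibrium: Y = 824 + 0.66Y + 248.36
0.34Y = 1072.36, so Y = 1072.36/0.34 = 3154

Y = 3154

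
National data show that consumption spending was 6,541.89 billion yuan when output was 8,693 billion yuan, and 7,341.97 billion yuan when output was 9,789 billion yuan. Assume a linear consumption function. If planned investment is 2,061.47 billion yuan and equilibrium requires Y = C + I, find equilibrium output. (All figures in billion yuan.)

MPC = (7341.97 − 6541.89)/(9789 − 8693) = 800.08/1096 = 0.73
a = 6541.89 − 0.73(8693) = 196
Equilibrium: Y = 196 + 0.73Y + 2061.47
0.27Y = 2257.47, so Y = 2257.47/0.27 = 8361

Y = 8361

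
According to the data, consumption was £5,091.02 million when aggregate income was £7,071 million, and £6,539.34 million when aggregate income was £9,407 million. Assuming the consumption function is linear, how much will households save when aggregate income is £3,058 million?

S = 455.04

MPC = (6539.34 − 5091.02)/(9407 − 7071) = 1448.32/2336 = 0.62
a = 5091.02 − 0.62(7071) = 5091.02 − 4384.02 = 707
C = 707 + 0.62(3058) = 2602.96
S = 3058 − 2602.96 = 455.04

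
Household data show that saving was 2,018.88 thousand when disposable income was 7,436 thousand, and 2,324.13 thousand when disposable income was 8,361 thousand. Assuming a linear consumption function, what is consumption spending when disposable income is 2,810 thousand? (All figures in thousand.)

MPS = ΔS/ΔY = (2324.13 − 2018.88)/(8361 − 7436) = 305.25/925 = 0.33
MPC = 1 − MPS = 0.67
Autonomous saving = 2018.88 − 0.33(7436) = -435, so a = 435
C = 435 + 0.67(2810) = 435 + 1882.7 = 2317.7

C = 2317.7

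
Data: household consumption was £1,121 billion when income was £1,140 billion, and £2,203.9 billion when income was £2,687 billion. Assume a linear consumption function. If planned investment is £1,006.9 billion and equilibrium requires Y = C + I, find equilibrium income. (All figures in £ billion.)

Y = 4433

MPC = (2203.9 − 1121)/(2687 − 1140) = 1082.9/1547 = 0.7
a = 1121 − 0.7(1140) = 323
Equilibrium: Y = 323 + 0.7Y + 1006.9
0.3Y = 1329.9, so Y = 1329.9/0.3 = 4433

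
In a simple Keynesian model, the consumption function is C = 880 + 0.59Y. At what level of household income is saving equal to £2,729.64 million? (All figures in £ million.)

Y = 8804

S = Y − C = -880 + 0.41Y
-880 + 0.41Y = 2729.64, so 0.41Y = 3609.64 and Y = 8804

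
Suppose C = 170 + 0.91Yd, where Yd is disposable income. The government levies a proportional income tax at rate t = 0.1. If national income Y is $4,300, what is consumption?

Yd = (1 − 0.1)(4300) = 0.9(4300) = 3870
C = 170 + 0.91(3870) = 170 + 3521.7 = 3691.7

C = 3691.7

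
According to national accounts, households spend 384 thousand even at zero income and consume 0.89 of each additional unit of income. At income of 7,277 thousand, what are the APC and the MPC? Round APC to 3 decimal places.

APC = 0.943; MPC = 0.89

MPC = 0.89 (the slope of the consumption function)
C = 384 + 0.89(7277) = 6860.53, so APC = 6860.53/7277 = 0.943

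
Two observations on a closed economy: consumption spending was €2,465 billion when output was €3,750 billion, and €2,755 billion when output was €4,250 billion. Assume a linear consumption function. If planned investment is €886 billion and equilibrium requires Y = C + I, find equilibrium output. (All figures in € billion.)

MPC = (2755 − 2465)/(4250 − 3750) = 290/500 = 0.58
a = 2465 − 0.58(3750) = 290
Equilibrium: Y = 290 + 0.58Y + 886
0.42Y = 1176, so Y = 1176/0.42 = 2800

Y = 2800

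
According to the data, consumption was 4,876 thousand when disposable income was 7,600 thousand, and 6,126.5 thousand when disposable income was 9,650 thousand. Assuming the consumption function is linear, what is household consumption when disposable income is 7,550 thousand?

MPC = (6126.5 − 4876)/(9650 − 7600) = 1250.5/2050 = 0.61
a = 4876 − 0.61(7600) = 4876 − 4636 = 240
C = 240 + 0.61(7550) = 240 + 4605.5 = 4845.5

C = 4845.5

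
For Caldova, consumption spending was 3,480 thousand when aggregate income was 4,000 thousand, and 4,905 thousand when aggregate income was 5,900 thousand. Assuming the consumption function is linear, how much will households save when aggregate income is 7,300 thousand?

S = 1345

MPC = (4905 − 3480)/(5900 − 4000) = 1425/1900 = 0.75
a = 3480 − 0.75(4000) = 3480 − 3000 = 480
C = 480 + 0.75(7300) = 5955
S = 7300 − 5955 = 1345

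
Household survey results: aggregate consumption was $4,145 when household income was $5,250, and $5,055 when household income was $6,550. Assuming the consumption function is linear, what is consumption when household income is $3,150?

MPC = (5055 − 4145)/(6550 − 5250) = 910/1300 = 0.7
a = 4145 − 0.7(5250) = 4145 − 3675 = 470
C = 470 + 0.7(3150) = 470 + 2205 = 2675

C = 2675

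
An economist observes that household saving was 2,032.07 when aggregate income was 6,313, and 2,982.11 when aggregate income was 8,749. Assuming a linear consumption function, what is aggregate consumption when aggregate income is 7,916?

C = 5258.76

MPS = ΔS/ΔY = (2982.11 − 2032.07)/(8749 − 6313) = 950.04/2436 = 0.39
MPC = 1 − MPS = 0.61
Autonomous saving = 2032.07 − 0.39(6313) = -430, so a = 430
C = 430 + 0.61(7916) = 430 + 4828.76 = 5258.76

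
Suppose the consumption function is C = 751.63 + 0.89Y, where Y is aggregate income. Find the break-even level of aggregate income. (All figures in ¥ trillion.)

Y = 6833

At break-even, C = Y: 751.63 + 0.89Y = Y
0.11Y = 751.63, so Y = 751.63/0.11 = 6833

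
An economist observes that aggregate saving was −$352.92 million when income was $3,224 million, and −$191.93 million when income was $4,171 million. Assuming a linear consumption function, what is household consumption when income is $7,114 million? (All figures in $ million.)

C = 6805.62

MPS = ΔS/ΔY = (-191.93 − (-352.92))/(4171 − 3224) = 160.99/947 = 0.17
MPC = 1 − MPS = 0.83
Autonomous saving = -352.92 − 0.17(3224) = -901, so a = 901
C = 901 + 0.83(7114) = 901 + 5904.62 = 6805.62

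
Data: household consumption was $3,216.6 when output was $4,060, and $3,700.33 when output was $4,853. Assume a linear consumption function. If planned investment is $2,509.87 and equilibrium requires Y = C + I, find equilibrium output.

MPC = (3700.33 − 3216.6)/(4853 − 4060) = 483.73/793 = 0.61
a = 3216.6 − 0.61(4060) = 740
Equilibrium: Y = 740 + 0.61Y + 2509.87
0.39Y = 3249.87, so Y = 3249.87/0.39 = 8333

Y = 8333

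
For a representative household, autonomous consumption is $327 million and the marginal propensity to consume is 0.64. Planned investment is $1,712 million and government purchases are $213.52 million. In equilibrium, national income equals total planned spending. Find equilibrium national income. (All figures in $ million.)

Y = C + I + G = 327 + 0.64Y + 1712 + 213.52
Y − 0.64Y = 2252.52
0.36Y = 2252.52, so Y = 2252.52/0.36 = 6257

Y = 6257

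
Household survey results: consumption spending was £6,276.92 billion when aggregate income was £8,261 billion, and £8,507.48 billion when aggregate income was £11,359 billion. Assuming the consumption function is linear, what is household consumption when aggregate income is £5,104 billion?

C = 4003.88

MPC = (8507.48 − 6276.92)/(11359 − 8261) = 2230.56/3098 = 0.72
a = 6276.92 − 0.72(8261) = 6276.92 − 5947.92 = 329
C = 329 + 0.72(5104) = 329 + 3674.88 = 4003.88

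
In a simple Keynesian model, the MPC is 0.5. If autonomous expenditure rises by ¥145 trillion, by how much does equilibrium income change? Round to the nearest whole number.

ΔY ≈ 290

The multiplier is 1/(1 − MPC) = 1/0.5.
ΔY = 145/0.5 = 290.00 ≈ 290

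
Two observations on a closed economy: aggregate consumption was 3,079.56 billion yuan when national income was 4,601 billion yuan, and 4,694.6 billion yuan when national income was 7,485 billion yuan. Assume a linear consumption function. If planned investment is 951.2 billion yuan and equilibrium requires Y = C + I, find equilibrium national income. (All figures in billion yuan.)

MPC = (4694.6 − 3079.56)/(7485 − 4601) = 1615.04/2884 = 0.56
a = 3079.56 − 0.56(4601) = 503
Equilibrium: Y = 503 + 0.56Y + 951.2
0.44Y = 1454.2, so Y = 1454.2/0.44 = 3305

Y = 3305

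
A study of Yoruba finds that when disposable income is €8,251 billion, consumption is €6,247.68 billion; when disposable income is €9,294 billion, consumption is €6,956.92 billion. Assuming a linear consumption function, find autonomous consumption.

MPC = ΔC/ΔY = (6956.92 − 6247.68)/(9294 − 8251) = 709.24/1043 = 0.68
a = C − MPC·Y = 6247.68 − 0.68(8251) = 6247.68 − 5610.68 = 637

a = 637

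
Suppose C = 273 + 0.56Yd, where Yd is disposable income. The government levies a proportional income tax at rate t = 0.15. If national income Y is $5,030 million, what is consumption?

Yd = (1 − 0.15)(5030) = 0.85(5030) = 4275.5
C = 273 + 0.56(4275.5) = 273 + 2394.28 = 2667.28

C = 2667.28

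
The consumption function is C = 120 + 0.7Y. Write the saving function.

S = Y − C = Y − (120 + 0.7Y) = -120 + (1 − 0.7)Y

S = -120 + 0.3Y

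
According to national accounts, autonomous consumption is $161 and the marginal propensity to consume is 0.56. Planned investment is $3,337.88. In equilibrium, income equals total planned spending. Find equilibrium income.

Y = 7952

Y = C + I = 161 + 0.56Y + 3337.88
Y − 0.56Y = 3498.88
0.44Y = 3498.88, so Y = 3498.88/0.44 = 7952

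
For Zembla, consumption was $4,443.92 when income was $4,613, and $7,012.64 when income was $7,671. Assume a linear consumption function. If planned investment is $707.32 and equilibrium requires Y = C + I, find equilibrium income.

Y = 7977

MPC = (7012.64 − 4443.92)/(7671 − 4613) = 2568.72/3058 = 0.84
a = 4443.92 − 0.84(4613) = 569
Equilibrium: Y = 569 + 0.84Y + 707.32
0.16Y = 1276.32, so Y = 1276.32/0.16 = 7977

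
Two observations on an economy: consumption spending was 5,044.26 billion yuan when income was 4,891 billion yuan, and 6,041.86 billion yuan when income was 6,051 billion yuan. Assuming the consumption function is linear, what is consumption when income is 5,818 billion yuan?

C = 5841.48

MPC = (6041.86 − 5044.26)/(6051 − 4891) = 997.6/1160 = 0.86
a = 5044.26 − 0.86(4891) = 5044.26 − 4206.26 = 838
C = 838 + 0.86(5818) = 838 + 5003.48 = 5841.48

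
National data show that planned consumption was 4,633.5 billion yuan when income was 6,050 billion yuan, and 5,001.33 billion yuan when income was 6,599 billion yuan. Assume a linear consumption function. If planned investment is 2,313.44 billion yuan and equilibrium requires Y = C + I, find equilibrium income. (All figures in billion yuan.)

MPC = (5001.33 − 4633.5)/(6599 − 6050) = 367.83/549 = 0.67
a = 4633.5 − 0.67(6050) = 580
Equilibrium: Y = 580 + 0.67Y + 2313.44
0.33Y = 2893.44, so Y = 2893.44/0.33 = 8768

Y = 8768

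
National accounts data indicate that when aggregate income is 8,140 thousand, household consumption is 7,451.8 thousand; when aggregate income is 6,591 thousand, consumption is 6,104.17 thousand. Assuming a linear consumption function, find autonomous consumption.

MPC = ΔC/ΔY = (7451.8 − 6104.17)/(8140 − 6591) = 1347.63/1549 = 0.87
a = C − MPC·Y = 6104.17 − 0.87(6591) = 6104.17 − 5734.17 = 370

a = 370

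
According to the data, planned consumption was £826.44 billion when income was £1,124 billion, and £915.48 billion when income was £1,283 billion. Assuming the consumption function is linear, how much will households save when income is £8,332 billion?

S = 3469.08

MPC = (915.48 − 826.44)/(1283 − 1124) = 89.04/159 = 0.56
a = 826.44 − 0.56(1124) = 826.44 − 629.44 = 197
C = 197 + 0.56(8332) = 4862.92
S = 8332 − 4862.92 = 3469.08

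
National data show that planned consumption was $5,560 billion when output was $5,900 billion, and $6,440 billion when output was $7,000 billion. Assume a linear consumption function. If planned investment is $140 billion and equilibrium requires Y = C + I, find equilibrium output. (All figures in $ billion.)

Y = 4900

MPC = (6440 − 5560)/(7000 − 5900) = 880/1100 = 0.8
a = 5560 − 0.8(5900) = 840
Equilibrium: Y = 840 + 0.8Y + 140
0.2Y = 980, so Y = 980/0.2 = 4900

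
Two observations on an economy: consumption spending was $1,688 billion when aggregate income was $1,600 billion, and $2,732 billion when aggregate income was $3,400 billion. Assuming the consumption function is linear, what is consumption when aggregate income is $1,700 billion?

MPC = (2732 − 1688)/(3400 − 1600) = 1044/1800 = 0.58
a = 1688 − 0.58(1600) = 1688 − 928 = 760
C = 760 + 0.58(1700) = 760 + 986 = 1746

C = 1746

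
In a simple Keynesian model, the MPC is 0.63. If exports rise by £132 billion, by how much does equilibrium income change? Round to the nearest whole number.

The multiplier is 1/(1 − MPC) = 1/0.37.
ΔY = 132/0.37 = 356.76 ≈ 357

ΔY ≈ 357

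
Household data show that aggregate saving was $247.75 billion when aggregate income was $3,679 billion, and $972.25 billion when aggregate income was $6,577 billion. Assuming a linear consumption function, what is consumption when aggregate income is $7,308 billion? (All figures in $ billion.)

C = 6153

MPS = ΔS/ΔY = (972.25 − 247.75)/(6577 − 3679) = 724.5/2898 = 0.25
MPC = 1 − MPS = 0.75
Autonomous saving = 247.75 − 0.25(3679) = -672, so a = 672
C = 672 + 0.75(7308) = 672 + 5481 = 6153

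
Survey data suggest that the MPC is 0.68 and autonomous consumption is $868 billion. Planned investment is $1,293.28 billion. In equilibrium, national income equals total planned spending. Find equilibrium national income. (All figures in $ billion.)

Y = 6754

Y = C + I = 868 + 0.68Y + 1293.28
Y − 0.68Y = 2161.28
0.32Y = 2161.28, so Y = 2161.28/0.32 = 6754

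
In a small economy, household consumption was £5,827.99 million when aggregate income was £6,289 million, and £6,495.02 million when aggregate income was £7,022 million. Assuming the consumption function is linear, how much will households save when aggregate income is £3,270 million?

S = 189.3

MPC = (6495.02 − 5827.99)/(7022 − 6289) = 667.03/733 = 0.91
a = 5827.99 − 0.91(6289) = 5827.99 − 5722.99 = 105
C = 105 + 0.91(3270) = 3080.7
S = 3270 − 3080.7 = 189.3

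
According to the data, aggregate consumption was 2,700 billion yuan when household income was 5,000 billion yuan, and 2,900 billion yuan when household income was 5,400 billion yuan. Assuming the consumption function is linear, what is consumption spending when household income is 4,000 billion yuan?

C = 2200

MPC = (2900 − 2700)/(5400 − 5000) = 200/400 = 0.5
a = 2700 − 0.5(5000) = 2700 − 2500 = 200
C = 200 + 0.5(4000) = 200 + 2000 = 2200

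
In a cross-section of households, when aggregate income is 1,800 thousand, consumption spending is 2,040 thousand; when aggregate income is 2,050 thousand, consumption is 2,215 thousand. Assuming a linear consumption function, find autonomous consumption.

MPC = ΔC/ΔY = (2215 − 2040)/(2050 − 1800) = 175/250 = 0.7
a = C − MPC·Y = 2040 − 0.7(1800) = 2040 − 1260 = 780

a = 780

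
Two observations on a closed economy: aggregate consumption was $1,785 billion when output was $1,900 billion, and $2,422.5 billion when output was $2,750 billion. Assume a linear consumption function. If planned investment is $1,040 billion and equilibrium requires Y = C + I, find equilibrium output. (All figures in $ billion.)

Y = 5600

MPC = (2422.5 − 1785)/(2750 − 1900) = 637.5/850 = 0.75
a = 1785 − 0.75(1900) = 360
Equilibrium: Y = 360 + 0.75Y + 1040
0.25Y = 1400, so Y = 1400/0.25 = 5600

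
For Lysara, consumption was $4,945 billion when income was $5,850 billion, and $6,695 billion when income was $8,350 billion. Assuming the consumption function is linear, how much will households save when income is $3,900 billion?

MPC = (6695 − 4945)/(8350 − 5850) = 1750/2500 = 0.7
a = 4945 − 0.7(5850) = 4945 − 4095 = 850
C = 850 + 0.7(3900) = 3580
S = 3900 − 3580 = 320

S = 320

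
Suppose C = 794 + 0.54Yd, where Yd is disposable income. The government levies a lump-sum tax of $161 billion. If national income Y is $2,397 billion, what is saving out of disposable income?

Yd = Y − T = 2397 − 161 = 2236
C = 794 + 0.54(2236) = 794 + 1207.44 = 2001.44
S = Yd − C = 2236 − 2001.44 = 234.56

S = 234.56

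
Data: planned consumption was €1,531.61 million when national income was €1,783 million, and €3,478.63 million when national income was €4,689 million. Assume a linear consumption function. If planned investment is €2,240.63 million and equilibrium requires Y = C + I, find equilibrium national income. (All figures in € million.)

MPC = (3478.63 − 1531.61)/(4689 − 1783) = 1947.02/2906 = 0.67
a = 1531.61 − 0.67(1783) = 337
Equilibrium: Y = 337 + 0.67Y + 2240.63
0.33Y = 2577.63, so Y = 2577.63/0.33 = 7811

Y = 7811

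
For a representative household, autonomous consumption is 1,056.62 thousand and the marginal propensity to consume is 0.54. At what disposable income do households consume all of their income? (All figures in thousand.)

At break-even, C = Y: 1056.62 + 0.54Y = Y
0.46Y = 1056.62, so Y = 1056.62/0.46 = 2297

Y = 2297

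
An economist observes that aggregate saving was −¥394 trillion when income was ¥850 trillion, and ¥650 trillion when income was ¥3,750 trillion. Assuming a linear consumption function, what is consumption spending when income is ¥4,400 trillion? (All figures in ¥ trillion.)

MPS = ΔS/ΔY = (650 − (-394))/(3750 − 850) = 1044/2900 = 0.36
MPC = 1 − MPS = 0.64
Autonomous saving = -394 − 0.36(850) = -700, so a = 700
C = 700 + 0.64(4400) = 700 + 2816 = 3516

C = 3516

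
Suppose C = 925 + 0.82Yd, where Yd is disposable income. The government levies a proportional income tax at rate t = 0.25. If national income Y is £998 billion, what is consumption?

C = 1538.77

Yd = (1 − 0.25)(998) = 0.75(998) = 748.5
C = 925 + 0.82(748.5) = 925 + 613.77 = 1538.77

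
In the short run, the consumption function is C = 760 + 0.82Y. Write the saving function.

S = Y − C = Y − (760 + 0.82Y) = -760 + (1 − 0.82)Y

S = -760 + 0.18Y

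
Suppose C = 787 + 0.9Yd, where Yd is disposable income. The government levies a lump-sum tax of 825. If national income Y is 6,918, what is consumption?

Yd = Y − T = 6918 − 825 = 6093
C = 787 + 0.9(6093) = 787 + 5483.7 = 6270.7

C = 6270.7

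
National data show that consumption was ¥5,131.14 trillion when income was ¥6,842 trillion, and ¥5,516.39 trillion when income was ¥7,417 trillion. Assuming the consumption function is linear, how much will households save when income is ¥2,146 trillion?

S = 161.18

MPC = (5516.39 − 5131.14)/(7417 − 6842) = 385.25/575 = 0.67
a = 5131.14 − 0.67(6842) = 5131.14 − 4584.14 = 547
C = 547 + 0.67(2146) = 1984.82
S = 2146 − 1984.82 = 161.18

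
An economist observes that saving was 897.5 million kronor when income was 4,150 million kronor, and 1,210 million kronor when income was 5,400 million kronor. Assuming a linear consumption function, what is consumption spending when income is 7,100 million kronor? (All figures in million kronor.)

C = 5465

MPS = ΔS/ΔY = (1210 − 897.5)/(5400 − 4150) = 312.5/1250 = 0.25
MPC = 1 − MPS = 0.75
Autonomous saving = 897.5 − 0.25(4150) = -140, so a = 140
C = 140 + 0.75(7100) = 140 + 5325 = 5465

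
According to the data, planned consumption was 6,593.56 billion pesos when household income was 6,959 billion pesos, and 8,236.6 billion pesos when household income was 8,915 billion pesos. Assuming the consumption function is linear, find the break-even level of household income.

Y = 4675

MPC = (8236.6 − 6593.56)/(8915 − 6959) = 1643.04/1956 = 0.84
a = 6593.56 − 0.84(6959) = 6593.56 − 5845.56 = 748
Break-even: Y = a/(1−MPC) = 748/0.16 = 4675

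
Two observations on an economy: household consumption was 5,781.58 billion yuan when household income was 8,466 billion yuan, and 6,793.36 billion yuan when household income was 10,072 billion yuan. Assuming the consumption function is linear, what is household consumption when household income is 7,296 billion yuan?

MPC = (6793.36 − 5781.58)/(10072 − 8466) = 1011.78/1606 = 0.63
a = 5781.58 − 0.63(8466) = 5781.58 − 5333.58 = 448
C = 448 + 0.63(7296) = 448 + 4596.48 = 5044.48

C = 5044.48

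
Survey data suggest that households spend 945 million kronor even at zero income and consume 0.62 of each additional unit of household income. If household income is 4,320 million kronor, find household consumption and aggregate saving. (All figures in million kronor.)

C = 3623.4; S = 696.6

C = 945 + 0.62(4320) = 945 + 2678.4 = 3623.4
S = Y − C = 4320 − 3623.4 = 696.6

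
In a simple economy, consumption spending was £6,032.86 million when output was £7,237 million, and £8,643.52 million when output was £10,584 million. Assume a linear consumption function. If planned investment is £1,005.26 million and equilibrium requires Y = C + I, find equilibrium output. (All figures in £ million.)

Y = 6333

MPC = (8643.52 − 6032.86)/(10584 − 7237) = 2610.66/3347 = 0.78
a = 6032.86 − 0.78(7237) = 388
Equilibrium: Y = 388 + 0.78Y + 1005.26
0.22Y = 1393.26, so Y = 1393.26/0.22 = 6333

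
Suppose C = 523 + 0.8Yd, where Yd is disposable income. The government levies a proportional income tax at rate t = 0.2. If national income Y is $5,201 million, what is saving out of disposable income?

Yd = (1 − 0.2)(5201) = 0.8(5201) = 4160.8
C = 523 + 0.8(4160.8) = 523 + 3328.64 = 3851.64
S = Yd − C = 4160.8 − 3851.64 = 309.16

S = 309.16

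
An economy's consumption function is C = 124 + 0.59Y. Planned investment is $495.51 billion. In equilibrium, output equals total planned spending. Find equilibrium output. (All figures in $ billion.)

Y = 1511

Y = C + I = 124 + 0.59Y + 495.51
Y − 0.59Y = 619.51
0.41Y = 619.51, so Y = 619.51/0.41 = 1511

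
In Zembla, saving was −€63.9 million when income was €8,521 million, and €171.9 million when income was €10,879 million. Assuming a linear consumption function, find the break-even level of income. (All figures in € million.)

MPS = ΔS/ΔY = (171.9 − (-63.9))/(10879 − 8521) = 235.8/2358 = 0.1
MPC = 1 − MPS = 0.9
From S(8521) = -63.9: −a + 0.1(8521) = -63.9, so a = 852.1 − (-63.9) = 916
Break-even (S = 0): Y = a/MPS = 916/0.1 = 9160

Y = 9160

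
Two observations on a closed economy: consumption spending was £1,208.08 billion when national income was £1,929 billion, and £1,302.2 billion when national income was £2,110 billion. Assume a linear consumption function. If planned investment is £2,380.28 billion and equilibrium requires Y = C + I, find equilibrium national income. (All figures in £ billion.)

Y = 5386

MPC = (1302.2 − 1208.08)/(2110 − 1929) = 94.12/181 = 0.52
a = 1208.08 − 0.52(1929) = 205
Equilibrium: Y = 205 + 0.52Y + 2380.28
0.48Y = 2585.28, so Y = 2585.28/0.48 = 5386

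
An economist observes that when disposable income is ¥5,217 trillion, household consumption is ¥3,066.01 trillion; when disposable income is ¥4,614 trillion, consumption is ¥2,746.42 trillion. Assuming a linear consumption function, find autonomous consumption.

a = 301

MPC = ΔC/ΔY = (3066.01 − 2746.42)/(5217 − 4614) = 319.59/603 = 0.53
a = C − MPC·Y = 2746.42 − 0.53(4614) = 2746.42 − 2445.42 = 301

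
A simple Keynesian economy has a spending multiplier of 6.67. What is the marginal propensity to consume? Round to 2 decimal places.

k = 1/(1 − MPC), so 1 − MPC = 1/k = 1/6.67 = 0.1499
MPC = 1 − 0.1499 = 0.85

MPC = 0.85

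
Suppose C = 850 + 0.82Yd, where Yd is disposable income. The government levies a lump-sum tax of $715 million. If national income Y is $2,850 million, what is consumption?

Yd = Y − T = 2850 − 715 = 2135
C = 850 + 0.82(2135) = 850 + 1750.7 = 2600.7

C = 2600.7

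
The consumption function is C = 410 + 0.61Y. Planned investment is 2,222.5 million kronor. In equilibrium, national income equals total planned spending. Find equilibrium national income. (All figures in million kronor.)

Y = C + I = 410 + 0.61Y + 2222.5
Y − 0.61Y = 2632.5
0.39Y = 2632.5, so Y = 2632.5/0.39 = 6750

Y = 6750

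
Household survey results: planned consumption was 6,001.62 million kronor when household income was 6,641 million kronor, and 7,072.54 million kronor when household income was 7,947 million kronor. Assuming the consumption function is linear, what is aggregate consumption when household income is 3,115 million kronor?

MPC = (7072.54 − 6001.62)/(7947 − 6641) = 1070.92/1306 = 0.82
a = 6001.62 − 0.82(6641) = 6001.62 − 5445.62 = 556
C = 556 + 0.82(3115) = 556 + 2554.3 = 3110.3

C = 3110.3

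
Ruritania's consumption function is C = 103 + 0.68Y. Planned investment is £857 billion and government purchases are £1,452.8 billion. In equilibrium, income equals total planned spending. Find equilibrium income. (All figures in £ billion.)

Y = C + I + G = 103 + 0.68Y + 857 + 1452.8
Y − 0.68Y = 2412.8
0.32Y = 2412.8, so Y = 2412.8/0.32 = 7540

Y = 7540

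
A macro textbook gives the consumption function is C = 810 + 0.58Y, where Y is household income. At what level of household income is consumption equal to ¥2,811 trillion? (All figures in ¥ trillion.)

Y = 3450

810 + 0.58Y = 2811
0.58Y = 2001, so Y = 2001/0.58 = 3450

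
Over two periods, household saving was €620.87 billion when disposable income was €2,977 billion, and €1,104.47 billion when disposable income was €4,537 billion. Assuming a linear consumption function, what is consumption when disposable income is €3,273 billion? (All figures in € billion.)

MPS = ΔS/ΔY = (1104.47 − 620.87)/(4537 − 2977) = 483.6/1560 = 0.31
MPC = 1 − MPS = 0.69
Autonomous saving = 620.87 − 0.31(2977) = -302, so a = 302
C = 302 + 0.69(3273) = 302 + 2258.37 = 2560.37

C = 2560.37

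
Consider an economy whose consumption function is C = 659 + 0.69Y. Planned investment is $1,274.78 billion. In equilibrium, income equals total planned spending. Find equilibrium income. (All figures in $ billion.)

Y = 6238

Y = C + I = 659 + 0.69Y + 1274.78
Y − 0.69Y = 1933.78
0.31Y = 1933.78, so Y = 1933.78/0.31 = 6238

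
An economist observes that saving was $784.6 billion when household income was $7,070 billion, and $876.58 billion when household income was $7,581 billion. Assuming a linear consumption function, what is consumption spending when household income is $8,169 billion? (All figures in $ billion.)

MPS = ΔS/ΔY = (876.58 − 784.6)/(7581 − 7070) = 91.98/511 = 0.18
MPC = 1 − MPS = 0.82
Autonomous saving = 784.6 − 0.18(7070) = -488, so a = 488
C = 488 + 0.82(8169) = 488 + 6698.58 = 7186.58

C = 7186.58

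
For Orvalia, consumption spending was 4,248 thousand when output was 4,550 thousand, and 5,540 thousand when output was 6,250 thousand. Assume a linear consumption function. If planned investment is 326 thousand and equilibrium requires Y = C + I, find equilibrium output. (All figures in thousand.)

Y = 4650

MPC = (5540 − 4248)/(6250 − 4550) = 1292/1700 = 0.76
a = 4248 − 0.76(4550) = 790
Equilibrium: Y = 790 + 0.76Y + 326
0.24Y = 1116, so Y = 1116/0.24 = 4650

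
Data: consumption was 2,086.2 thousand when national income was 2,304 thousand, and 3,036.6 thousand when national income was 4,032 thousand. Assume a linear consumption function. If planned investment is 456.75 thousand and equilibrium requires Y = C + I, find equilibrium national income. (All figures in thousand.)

MPC = (3036.6 − 2086.2)/(4032 − 2304) = 950.4/1728 = 0.55
a = 2086.2 − 0.55(2304) = 819
Equilibrium: Y = 819 + 0.55Y + 456.75
0.45Y = 1275.75, so Y = 1275.75/0.45 = 2835

Y = 2835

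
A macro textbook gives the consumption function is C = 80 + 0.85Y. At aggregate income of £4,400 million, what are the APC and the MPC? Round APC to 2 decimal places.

APC = 0.87; MPC = 0.85

MPC = 0.85 (the slope of the consumption function)
C = 80 + 0.85(4400) = 3820, so APC = 3820/4400 = 0.87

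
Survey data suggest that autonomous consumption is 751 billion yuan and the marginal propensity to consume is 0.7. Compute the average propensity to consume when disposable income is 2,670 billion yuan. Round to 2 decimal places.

C = 751 + 0.7(2670) = 2620
APC = C/Y = 2620/2670 = 0.98

APC = 0.98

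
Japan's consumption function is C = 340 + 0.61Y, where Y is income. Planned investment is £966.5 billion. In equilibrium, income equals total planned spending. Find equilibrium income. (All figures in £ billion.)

Y = 3350

Y = C + I = 340 + 0.61Y + 966.5
Y − 0.61Y = 1306.5
0.39Y = 1306.5, so Y = 1306.5/0.39 = 3350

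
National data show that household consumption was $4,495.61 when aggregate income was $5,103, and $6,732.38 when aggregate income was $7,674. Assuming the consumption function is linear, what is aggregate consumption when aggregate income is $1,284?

MPC = (6732.38 − 4495.61)/(7674 − 5103) = 2236.77/2571 = 0.87
a = 4495.61 − 0.87(5103) = 4495.61 − 4439.61 = 56
C = 56 + 0.87(1284) = 56 + 1117.08 = 1173.08

C = 1173.08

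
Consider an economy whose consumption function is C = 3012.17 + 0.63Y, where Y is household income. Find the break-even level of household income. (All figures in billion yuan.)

At break-even, C = Y: 3012.17 + 0.63Y = Y
0.37Y = 3012.17, so Y = 3012.17/0.37 = 8141

Y = 8141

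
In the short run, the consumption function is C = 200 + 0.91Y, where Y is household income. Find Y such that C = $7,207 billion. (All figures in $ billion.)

200 + 0.91Y = 7207
0.91Y = 7007, so Y = 7007/0.91 = 7700

Y = 7700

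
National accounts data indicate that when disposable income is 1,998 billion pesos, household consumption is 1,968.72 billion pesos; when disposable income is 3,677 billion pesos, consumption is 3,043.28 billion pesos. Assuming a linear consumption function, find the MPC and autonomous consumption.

MPC = 0.64; a = 690

MPC = ΔC/ΔY = (3043.28 − 1968.72)/(3677 − 1998) = 1074.56/1679 = 0.64
a = C − MPC·Y = 1968.72 − 0.64(1998) = 1968.72 − 1278.72 = 690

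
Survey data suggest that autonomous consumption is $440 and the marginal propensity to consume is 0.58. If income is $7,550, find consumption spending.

C = 4819

C = 440 + 0.58(7550) = 440 + 4379 = 4819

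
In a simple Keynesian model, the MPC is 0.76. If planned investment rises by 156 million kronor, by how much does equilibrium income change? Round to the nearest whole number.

ΔY ≈ 650

The multiplier is 1/(1 − MPC) = 1/0.24.
ΔY = 156/0.24 = 650.00 ≈ 650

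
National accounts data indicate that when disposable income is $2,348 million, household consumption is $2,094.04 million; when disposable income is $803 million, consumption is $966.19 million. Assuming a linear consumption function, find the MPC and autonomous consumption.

MPC = ΔC/ΔY = (2094.04 − 966.19)/(2348 − 803) = 1127.85/1545 = 0.73
a = C − MPC·Y = 966.19 − 0.73(803) = 966.19 − 586.19 = 380

MPC = 0.73; a = 380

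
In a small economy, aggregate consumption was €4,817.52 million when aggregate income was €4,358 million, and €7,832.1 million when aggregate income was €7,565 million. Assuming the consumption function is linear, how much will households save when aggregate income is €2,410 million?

MPC = (7832.1 − 4817.52)/(7565 − 4358) = 3014.58/3207 = 0.94
a = 4817.52 − 0.94(4358) = 4817.52 − 4096.52 = 721
C = 721 + 0.94(2410) = 2986.4
S = 2410 − 2986.4 = -576.4

S = -576.4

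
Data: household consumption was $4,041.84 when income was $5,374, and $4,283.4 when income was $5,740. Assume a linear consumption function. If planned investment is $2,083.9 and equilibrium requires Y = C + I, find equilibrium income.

Y = 7585

MPC = (4283.4 − 4041.84)/(5740 − 5374) = 241.56/366 = 0.66
a = 4041.84 − 0.66(5374) = 495
Equilibrium: Y = 495 + 0.66Y + 2083.9
0.34Y = 2578.9, so Y = 2578.9/0.34 = 7585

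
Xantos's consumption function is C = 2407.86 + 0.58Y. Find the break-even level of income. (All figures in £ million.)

At break-even, C = Y: 2407.86 + 0.58Y = Y
0.42Y = 2407.86, so Y = 2407.86/0.42 = 5733

Y = 5733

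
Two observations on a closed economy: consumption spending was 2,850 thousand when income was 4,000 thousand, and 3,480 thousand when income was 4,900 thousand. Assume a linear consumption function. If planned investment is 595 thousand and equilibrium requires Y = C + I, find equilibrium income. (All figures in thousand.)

MPC = (3480 − 2850)/(4900 − 4000) = 630/900 = 0.7
a = 2850 − 0.7(4000) = 50
Equilibrium: Y = 50 + 0.7Y + 595
0.3Y = 645, so Y = 645/0.3 = 2150

Y = 2150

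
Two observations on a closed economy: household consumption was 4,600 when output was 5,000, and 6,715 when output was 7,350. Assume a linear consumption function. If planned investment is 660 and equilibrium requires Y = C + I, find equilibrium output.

MPC = (6715 − 4600)/(7350 − 5000) = 2115/2350 = 0.9
a = 4600 − 0.9(5000) = 100
Equilibrium: Y = 100 + 0.9Y + 660
0.1Y = 760, so Y = 760/0.1 = 7600

Y = 7600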